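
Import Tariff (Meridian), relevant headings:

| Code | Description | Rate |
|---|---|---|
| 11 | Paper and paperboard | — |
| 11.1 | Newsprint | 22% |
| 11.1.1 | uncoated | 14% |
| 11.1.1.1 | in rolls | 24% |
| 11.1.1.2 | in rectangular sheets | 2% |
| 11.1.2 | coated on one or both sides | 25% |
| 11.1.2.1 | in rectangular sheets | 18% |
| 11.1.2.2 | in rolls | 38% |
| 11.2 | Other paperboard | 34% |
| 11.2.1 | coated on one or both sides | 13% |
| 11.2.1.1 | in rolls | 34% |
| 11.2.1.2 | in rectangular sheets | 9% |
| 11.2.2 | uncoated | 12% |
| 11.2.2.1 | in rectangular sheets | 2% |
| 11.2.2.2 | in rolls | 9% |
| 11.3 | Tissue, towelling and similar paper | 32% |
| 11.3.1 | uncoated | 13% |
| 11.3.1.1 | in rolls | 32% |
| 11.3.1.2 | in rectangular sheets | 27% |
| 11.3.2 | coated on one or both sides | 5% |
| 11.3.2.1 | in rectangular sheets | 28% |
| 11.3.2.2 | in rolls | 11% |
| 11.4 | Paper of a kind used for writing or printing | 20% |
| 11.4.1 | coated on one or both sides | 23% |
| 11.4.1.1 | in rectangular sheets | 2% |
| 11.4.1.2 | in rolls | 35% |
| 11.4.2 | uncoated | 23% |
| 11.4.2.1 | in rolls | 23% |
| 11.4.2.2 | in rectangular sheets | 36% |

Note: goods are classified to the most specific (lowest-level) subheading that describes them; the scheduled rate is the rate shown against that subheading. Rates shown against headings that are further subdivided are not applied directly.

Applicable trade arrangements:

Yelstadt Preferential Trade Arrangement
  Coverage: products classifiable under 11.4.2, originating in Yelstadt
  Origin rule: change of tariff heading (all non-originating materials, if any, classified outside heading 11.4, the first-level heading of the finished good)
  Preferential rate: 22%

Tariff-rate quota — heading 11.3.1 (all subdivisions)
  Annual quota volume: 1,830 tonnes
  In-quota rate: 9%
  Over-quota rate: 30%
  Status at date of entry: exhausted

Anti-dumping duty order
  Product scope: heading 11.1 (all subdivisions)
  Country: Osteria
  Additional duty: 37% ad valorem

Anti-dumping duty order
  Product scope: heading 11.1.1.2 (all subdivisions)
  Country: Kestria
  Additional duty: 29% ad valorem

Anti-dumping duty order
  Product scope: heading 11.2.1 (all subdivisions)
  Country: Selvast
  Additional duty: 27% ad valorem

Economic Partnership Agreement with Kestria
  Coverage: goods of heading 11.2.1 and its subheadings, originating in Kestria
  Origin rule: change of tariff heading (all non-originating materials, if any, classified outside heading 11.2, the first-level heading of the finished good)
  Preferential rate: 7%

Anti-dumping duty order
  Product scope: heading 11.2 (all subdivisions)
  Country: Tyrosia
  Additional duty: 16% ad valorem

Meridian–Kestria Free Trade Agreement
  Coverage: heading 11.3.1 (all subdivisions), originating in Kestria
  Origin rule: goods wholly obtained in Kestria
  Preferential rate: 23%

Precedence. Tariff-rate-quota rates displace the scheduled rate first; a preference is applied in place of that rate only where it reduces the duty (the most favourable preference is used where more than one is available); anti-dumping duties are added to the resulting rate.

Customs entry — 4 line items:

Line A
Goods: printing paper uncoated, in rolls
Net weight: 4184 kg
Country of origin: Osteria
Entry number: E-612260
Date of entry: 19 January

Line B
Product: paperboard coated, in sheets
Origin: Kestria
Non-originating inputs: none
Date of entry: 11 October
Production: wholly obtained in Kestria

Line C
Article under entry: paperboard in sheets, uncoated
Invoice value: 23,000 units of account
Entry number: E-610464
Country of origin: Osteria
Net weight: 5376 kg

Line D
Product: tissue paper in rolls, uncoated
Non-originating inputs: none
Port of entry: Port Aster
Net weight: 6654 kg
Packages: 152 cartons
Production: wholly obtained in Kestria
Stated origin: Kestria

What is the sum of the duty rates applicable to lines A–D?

55%

Line A: printing paper → 11.4; uncoated → 11.4.2; in rolls → 11.4.2.1. Scheduled 23%. No special measure applies. → 23%.
Line B: paperboard → 11.2; coated → 11.2.1; in sheets → 11.2.1.2. Scheduled 9%. Kestria agreement on 11.2.1: CTH met → 7% available; Kestria agreement on 11.3.1: 11.2.1.2 not covered; preferential 7%. → 7%.
Line C: paperboard → 11.2; uncoated → 11.2.2; in sheets → 11.2.2.1. Scheduled 2%. No special measure applies. → 2%.
Line D: tissue paper → 11.3; uncoated → 11.3.1; in rolls → 11.3.1.1. Scheduled 32%. quota on 11.3.1 exhausted → over-quota 30%; Kestria agreement on 11.2.1: 11.3.1.1 not covered; Kestria agreement on 11.3.1: wholly obtained → 23% available; preferential 23%. → 23%.
Sum: 23% + 7% + 2% + 23% = 55%.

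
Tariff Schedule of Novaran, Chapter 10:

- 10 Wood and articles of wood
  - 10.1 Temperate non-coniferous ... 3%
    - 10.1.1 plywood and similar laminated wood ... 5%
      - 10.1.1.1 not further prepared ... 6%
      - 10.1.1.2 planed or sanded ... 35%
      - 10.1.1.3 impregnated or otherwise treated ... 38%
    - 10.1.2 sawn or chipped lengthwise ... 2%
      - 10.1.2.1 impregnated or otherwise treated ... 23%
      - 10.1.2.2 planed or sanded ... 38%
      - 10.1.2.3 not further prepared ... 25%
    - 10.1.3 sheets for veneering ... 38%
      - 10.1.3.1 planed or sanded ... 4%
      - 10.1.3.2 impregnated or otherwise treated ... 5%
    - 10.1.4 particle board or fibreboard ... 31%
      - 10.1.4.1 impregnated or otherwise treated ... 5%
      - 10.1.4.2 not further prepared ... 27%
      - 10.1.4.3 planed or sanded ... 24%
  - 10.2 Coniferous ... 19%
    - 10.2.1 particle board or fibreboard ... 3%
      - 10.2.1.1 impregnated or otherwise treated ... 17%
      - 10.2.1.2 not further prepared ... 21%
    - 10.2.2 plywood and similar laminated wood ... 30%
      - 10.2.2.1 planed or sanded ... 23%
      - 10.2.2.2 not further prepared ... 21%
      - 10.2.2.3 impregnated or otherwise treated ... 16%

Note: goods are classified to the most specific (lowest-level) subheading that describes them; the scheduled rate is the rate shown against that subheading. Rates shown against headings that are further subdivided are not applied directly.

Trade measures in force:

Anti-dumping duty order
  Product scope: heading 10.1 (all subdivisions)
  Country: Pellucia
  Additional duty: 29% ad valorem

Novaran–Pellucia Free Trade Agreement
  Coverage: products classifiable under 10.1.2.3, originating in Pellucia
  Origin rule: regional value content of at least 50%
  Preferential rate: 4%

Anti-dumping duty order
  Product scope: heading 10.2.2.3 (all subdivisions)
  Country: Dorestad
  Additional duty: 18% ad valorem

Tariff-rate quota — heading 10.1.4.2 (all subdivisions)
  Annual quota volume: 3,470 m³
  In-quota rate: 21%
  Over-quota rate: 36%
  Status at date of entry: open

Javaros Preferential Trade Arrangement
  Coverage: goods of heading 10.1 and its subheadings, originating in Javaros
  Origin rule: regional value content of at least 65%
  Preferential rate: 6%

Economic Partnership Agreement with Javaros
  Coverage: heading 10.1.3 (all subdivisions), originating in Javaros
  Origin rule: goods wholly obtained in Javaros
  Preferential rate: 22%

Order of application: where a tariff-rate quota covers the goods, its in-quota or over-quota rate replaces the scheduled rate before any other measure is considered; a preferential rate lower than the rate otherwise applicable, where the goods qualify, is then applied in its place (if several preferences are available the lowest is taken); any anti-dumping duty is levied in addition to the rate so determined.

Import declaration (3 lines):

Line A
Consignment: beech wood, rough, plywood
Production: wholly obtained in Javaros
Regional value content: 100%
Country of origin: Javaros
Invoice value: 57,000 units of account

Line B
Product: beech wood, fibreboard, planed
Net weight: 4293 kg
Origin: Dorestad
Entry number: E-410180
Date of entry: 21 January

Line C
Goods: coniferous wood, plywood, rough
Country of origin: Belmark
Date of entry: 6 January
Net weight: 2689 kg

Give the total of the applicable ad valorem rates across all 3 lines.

51%

Line A: beech → 10.1; plywood → 10.1.1; rough → 10.1.1.1. Scheduled 6%. Javaros agreement on 10.1: RVC ≥ 65% → 6% available; Javaros agreement on 10.1.3: 10.1.1.1 not covered; preference 6% not lower than 6% → no reduction. → 6%.
Line B: beech → 10.1; fibreboard → 10.1.4; planed → 10.1.4.3. Scheduled 24%. No special measure applies. → 24%.
Line C: coniferous → 10.2; plywood → 10.2.2; rough → 10.2.2.2. Scheduled 21%. No special measure applies. → 21%.
Sum: 6% + 24% + 21% = 51%.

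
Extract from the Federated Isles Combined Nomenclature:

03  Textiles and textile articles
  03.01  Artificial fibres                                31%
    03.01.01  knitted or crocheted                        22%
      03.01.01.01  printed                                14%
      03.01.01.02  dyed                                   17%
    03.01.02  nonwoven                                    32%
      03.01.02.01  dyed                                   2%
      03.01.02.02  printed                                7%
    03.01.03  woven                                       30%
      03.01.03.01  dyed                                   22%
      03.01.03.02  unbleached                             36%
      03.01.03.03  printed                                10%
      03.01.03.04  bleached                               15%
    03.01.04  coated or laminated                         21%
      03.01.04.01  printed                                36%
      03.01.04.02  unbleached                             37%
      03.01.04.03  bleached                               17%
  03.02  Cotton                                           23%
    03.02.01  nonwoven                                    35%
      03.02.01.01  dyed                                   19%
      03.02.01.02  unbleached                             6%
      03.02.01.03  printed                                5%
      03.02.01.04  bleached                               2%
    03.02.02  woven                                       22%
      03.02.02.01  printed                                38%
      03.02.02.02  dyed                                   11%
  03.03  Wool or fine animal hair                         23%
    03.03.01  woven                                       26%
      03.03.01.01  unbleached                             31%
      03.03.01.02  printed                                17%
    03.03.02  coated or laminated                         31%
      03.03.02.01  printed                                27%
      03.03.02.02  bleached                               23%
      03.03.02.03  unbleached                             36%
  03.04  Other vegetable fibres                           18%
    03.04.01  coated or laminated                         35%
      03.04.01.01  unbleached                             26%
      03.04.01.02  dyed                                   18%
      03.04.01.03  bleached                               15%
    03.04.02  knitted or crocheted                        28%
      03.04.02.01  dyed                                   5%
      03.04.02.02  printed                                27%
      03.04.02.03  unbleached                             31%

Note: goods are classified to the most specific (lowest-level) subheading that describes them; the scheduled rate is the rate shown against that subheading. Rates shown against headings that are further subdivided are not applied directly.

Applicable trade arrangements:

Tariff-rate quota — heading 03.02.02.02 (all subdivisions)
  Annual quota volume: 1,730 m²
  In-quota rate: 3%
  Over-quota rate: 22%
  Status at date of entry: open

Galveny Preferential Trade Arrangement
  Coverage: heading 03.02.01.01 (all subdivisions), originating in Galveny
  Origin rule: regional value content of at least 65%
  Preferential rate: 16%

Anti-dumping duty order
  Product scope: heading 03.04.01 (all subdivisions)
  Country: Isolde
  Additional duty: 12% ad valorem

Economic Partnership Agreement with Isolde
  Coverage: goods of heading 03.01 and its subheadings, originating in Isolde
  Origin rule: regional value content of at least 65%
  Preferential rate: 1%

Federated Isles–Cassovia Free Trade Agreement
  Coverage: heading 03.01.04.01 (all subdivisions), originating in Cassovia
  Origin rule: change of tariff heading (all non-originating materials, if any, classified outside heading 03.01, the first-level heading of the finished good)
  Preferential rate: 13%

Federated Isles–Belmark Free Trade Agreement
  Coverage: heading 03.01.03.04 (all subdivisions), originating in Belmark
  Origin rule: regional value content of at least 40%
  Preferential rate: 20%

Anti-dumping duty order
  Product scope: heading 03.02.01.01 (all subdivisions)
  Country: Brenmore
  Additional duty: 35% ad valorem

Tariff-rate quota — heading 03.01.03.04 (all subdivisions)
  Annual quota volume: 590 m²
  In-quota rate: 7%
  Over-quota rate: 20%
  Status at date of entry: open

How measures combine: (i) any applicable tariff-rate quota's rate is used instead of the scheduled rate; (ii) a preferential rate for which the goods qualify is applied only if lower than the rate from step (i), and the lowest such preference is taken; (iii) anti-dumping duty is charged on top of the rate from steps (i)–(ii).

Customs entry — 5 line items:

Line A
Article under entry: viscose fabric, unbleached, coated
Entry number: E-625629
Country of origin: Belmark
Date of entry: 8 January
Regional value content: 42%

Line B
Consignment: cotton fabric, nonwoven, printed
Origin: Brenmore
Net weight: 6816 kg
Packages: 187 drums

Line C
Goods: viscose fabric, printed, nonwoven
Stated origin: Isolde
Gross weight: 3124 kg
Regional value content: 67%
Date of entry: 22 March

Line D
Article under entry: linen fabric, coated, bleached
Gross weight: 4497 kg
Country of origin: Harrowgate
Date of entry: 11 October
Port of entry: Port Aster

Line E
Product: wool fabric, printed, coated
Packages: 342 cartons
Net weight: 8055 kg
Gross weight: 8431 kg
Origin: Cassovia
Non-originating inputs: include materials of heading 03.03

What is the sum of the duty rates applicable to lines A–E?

85%

Line A: viscose → 03.01; coated → 03.01.04; unbleached → 03.01.04.02. Scheduled 37%. Belmark agreement on 03.01.03.04: 03.01.04.02 not covered. → 37%.
Line B: cotton → 03.02; nonwoven → 03.02.01; printed → 03.02.01.03. Scheduled 5%. No special measure applies. → 5%.
Line C: viscose → 03.01; nonwoven → 03.01.02; printed → 03.01.02.02. Scheduled 7%. Isolde agreement on 03.01: RVC ≥ 65% → 1% available; preferential 1%. → 1%.
Line D: linen → 03.04; coated → 03.04.01; bleached → 03.04.01.03. Scheduled 15%. No special measure applies. → 15%.
Line E: wool → 03.03; coated → 03.03.02; printed → 03.03.02.01. Scheduled 27%. Cassovia agreement on 03.01.04.01: 03.03.02.01 not covered. → 27%.
Sum: 37% + 5% + 1% + 15% + 27% = 85%.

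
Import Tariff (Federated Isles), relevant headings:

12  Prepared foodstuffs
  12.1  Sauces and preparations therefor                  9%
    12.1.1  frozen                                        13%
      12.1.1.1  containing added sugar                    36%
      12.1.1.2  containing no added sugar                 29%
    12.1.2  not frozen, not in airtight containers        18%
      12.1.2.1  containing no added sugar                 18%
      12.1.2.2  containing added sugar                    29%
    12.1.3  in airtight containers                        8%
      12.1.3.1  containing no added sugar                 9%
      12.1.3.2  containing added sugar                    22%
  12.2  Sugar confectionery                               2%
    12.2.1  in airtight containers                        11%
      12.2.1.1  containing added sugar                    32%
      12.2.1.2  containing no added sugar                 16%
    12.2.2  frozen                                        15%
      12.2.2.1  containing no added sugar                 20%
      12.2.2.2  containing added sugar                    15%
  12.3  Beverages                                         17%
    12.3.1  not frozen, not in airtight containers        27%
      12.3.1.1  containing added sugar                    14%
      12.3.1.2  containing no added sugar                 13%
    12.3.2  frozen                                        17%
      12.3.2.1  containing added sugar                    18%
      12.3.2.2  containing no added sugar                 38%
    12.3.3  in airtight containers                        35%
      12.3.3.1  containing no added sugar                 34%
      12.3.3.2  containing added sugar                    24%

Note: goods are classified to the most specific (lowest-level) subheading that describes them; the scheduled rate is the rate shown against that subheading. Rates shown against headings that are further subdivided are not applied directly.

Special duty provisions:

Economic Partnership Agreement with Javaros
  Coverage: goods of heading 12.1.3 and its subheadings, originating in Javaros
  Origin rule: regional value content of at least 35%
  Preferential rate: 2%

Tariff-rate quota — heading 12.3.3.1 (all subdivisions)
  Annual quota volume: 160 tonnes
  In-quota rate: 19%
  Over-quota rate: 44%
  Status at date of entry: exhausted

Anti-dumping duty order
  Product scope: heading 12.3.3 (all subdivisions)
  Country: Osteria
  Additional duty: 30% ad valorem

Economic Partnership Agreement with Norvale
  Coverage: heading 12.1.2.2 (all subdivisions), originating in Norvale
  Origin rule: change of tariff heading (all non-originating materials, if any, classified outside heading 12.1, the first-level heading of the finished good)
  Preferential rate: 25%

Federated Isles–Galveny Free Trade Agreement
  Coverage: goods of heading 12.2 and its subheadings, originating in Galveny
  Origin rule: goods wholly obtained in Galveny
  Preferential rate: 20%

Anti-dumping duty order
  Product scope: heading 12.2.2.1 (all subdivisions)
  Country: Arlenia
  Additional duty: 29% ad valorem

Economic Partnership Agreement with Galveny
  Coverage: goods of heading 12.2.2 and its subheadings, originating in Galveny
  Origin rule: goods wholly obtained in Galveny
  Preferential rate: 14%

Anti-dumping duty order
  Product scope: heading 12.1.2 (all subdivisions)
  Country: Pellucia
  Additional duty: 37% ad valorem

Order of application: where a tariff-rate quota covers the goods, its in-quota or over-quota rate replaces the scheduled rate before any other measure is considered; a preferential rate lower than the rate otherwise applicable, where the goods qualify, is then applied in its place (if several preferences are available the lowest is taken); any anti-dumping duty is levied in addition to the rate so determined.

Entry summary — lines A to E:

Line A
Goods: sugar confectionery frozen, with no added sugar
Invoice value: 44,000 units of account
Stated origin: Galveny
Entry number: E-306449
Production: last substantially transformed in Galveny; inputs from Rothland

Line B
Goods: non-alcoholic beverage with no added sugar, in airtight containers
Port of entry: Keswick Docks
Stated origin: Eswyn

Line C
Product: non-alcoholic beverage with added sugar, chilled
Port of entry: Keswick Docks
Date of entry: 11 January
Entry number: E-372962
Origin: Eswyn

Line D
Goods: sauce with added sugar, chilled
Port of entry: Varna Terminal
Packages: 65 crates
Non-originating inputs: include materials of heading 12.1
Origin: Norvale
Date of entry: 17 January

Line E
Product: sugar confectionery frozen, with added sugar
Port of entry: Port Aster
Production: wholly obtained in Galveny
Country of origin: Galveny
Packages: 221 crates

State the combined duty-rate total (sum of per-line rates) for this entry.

121%

Line A: sugar confectionery → 12.2; frozen → 12.2.2; with no added sugar → 12.2.2.1. Scheduled 20%. Galveny agreement on 12.2: not wholly obtained; Galveny agreement on 12.2.2: not wholly obtained. → 20%.
Line B: non-alcoholic beverage → 12.3; in airtight containers → 12.3.3; with no added sugar → 12.3.3.1. Scheduled 34%. quota on 12.3.3.1 exhausted → over-quota 44%. → 44%.
Line C: non-alcoholic beverage → 12.3; chilled → 12.3.1; with added sugar → 12.3.1.1. Scheduled 14%. No special measure applies. → 14%.
Line D: sauce → 12.1; chilled → 12.1.2; with added sugar → 12.1.2.2. Scheduled 29%. Norvale agreement on 12.1.2.2: CTH not met. → 29%.
Line E: sugar confectionery → 12.2; frozen → 12.2.2; with added sugar → 12.2.2.2. Scheduled 15%. Galveny agreement on 12.2: wholly obtained → 20% available; Galveny agreement on 12.2.2: wholly obtained → 14% available; preferential 14%. → 14%.
Sum: 20% + 44% + 14% + 29% + 14% = 121%.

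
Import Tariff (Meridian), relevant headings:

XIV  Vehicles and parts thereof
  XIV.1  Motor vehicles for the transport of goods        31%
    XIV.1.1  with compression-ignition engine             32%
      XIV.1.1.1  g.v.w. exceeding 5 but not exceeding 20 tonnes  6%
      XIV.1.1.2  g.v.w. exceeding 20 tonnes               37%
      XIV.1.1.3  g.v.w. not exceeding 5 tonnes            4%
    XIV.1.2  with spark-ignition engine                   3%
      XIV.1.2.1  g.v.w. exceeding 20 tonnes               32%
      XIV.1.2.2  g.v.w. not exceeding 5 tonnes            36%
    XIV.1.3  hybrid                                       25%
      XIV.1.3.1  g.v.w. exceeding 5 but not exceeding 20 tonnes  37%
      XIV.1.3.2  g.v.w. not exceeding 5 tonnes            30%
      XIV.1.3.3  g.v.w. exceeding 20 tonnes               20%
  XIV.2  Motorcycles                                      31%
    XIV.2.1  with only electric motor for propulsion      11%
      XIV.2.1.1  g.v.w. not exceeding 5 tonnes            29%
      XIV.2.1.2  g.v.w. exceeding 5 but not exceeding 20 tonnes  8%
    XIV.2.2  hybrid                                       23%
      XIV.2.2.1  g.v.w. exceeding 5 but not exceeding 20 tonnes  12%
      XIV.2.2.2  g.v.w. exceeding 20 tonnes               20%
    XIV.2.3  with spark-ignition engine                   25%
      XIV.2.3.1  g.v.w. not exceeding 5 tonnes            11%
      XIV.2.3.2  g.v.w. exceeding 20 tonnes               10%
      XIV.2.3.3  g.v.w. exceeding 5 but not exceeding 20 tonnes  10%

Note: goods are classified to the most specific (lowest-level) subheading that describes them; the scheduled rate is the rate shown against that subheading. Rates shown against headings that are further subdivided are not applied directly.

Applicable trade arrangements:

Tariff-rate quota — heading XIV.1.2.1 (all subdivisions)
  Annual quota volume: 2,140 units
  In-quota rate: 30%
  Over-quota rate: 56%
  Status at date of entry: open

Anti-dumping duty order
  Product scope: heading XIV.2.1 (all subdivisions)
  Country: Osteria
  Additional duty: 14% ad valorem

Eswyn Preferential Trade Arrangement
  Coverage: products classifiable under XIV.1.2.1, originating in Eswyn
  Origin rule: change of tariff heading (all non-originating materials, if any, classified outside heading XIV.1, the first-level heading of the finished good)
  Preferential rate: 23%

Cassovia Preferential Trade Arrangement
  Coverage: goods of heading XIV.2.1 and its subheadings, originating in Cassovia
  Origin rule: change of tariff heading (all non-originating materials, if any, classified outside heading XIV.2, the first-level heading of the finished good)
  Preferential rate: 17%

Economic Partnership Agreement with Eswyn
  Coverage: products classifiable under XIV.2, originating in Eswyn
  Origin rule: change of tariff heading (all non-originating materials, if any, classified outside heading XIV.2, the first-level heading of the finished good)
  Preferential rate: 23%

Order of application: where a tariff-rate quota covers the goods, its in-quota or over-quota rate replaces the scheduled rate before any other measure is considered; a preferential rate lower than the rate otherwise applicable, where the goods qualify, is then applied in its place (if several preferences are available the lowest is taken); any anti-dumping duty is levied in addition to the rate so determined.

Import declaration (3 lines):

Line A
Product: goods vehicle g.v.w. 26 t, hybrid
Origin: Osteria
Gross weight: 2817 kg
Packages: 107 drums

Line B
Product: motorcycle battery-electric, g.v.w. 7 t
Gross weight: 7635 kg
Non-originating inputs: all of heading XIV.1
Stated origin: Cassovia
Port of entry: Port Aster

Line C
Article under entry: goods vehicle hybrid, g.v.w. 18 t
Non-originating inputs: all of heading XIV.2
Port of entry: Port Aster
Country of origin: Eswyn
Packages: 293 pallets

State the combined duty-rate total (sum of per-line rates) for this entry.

Line A: goods vehicle → XIV.1; hybrid → XIV.1.3; g.v.w. 26 t → XIV.1.3.3. Scheduled 20%. No special measure applies. → 20%.
Line B: motorcycle → XIV.2; battery-electric → XIV.2.1; g.v.w. 7 t → XIV.2.1.2. Scheduled 8%. Cassovia agreement on XIV.2.1: CTH met → 17% available; preference 17% not lower than 8% → no reduction. → 8%.
Line C: goods vehicle → XIV.1; hybrid → XIV.1.3; g.v.w. 18 t → XIV.1.3.1. Scheduled 37%. Eswyn agreement on XIV.1.2.1: XIV.1.3.1 not covered; Eswyn agreement on XIV.2: XIV.1.3.1 not covered. → 37%.
Sum: 20% + 8% + 37% = 65%.

65%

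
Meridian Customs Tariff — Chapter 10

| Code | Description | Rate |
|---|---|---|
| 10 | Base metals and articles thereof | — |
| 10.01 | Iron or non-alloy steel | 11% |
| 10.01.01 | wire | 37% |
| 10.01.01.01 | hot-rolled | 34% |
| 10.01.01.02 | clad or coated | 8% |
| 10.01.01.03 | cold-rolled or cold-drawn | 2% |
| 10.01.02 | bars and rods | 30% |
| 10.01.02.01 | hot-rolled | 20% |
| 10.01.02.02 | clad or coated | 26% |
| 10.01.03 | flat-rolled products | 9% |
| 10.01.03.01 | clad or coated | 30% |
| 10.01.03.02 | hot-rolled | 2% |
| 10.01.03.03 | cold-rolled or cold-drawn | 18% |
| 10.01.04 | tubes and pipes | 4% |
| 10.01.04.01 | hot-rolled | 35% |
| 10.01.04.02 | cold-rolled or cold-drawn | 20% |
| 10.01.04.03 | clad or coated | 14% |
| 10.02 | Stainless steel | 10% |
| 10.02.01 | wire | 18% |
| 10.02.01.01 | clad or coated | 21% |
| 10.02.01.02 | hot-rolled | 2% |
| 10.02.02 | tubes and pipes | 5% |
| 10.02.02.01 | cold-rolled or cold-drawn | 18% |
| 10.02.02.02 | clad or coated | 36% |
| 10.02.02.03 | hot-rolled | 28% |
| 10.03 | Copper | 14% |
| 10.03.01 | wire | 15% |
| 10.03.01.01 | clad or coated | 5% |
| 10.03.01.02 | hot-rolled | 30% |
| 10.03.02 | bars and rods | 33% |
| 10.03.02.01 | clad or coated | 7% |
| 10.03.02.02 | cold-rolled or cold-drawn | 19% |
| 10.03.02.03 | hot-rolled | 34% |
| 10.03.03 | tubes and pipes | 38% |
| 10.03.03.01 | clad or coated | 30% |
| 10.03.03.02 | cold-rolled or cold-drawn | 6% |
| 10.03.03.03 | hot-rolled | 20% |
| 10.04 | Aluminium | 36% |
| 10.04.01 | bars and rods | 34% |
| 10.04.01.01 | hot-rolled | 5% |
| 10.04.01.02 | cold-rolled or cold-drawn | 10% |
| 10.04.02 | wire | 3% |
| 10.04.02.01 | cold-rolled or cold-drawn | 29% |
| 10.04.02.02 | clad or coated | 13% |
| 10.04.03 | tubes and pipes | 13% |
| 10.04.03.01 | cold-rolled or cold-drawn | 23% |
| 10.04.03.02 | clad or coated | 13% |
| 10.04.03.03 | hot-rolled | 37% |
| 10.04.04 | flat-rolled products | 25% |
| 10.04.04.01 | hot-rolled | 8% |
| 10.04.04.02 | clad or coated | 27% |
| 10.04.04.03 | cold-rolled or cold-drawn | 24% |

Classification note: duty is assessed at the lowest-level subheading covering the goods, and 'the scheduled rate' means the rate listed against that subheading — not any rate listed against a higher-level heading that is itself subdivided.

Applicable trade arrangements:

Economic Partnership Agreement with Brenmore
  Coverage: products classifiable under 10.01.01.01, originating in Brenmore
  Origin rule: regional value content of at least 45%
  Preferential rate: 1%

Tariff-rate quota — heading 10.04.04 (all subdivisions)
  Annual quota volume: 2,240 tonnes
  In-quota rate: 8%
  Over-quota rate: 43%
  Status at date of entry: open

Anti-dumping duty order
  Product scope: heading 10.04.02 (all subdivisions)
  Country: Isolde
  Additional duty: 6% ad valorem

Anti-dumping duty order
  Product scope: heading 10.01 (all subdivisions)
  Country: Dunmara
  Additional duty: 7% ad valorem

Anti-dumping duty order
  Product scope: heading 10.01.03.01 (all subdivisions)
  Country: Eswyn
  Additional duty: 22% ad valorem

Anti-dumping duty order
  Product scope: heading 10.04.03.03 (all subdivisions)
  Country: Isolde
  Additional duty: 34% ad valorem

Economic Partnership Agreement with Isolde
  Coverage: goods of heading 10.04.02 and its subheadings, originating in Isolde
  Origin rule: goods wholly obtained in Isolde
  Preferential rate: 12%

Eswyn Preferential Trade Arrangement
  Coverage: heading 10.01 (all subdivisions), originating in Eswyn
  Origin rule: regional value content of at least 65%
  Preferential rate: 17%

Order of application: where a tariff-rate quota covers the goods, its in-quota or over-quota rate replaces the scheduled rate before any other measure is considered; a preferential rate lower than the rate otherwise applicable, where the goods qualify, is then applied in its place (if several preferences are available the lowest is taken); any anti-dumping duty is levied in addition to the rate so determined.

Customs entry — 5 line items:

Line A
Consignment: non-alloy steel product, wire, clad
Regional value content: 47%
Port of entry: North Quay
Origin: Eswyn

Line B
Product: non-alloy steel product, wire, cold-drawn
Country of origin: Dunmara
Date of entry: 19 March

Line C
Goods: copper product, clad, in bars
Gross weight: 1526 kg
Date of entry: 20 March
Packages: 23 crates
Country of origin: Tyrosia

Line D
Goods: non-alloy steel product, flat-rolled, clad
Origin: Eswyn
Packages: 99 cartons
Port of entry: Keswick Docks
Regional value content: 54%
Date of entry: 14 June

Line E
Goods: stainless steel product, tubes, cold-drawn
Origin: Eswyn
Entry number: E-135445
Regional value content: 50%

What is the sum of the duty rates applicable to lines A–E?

94%

Line A: non-alloy steel → 10.01; wire → 10.01.01; clad → 10.01.01.02. Scheduled 8%. Eswyn agreement on 10.01: RVC < 65%. → 8%.
Line B: non-alloy steel → 10.01; wire → 10.01.01; cold-drawn → 10.01.01.03. Scheduled 2%. anti-dumping (Dunmara, 10.01): +7%; total 2% + 7% = 9%. → 9%.
Line C: copper → 10.03; in bars → 10.03.02; clad → 10.03.02.01. Scheduled 7%. No special measure applies. → 7%.
Line D: non-alloy steel → 10.01; flat-rolled → 10.01.03; clad → 10.01.03.01. Scheduled 30%. Eswyn agreement on 10.01: RVC < 65%; anti-dumping (Eswyn, 10.01.03.01): +22%; total 30% + 22% = 52%. → 52%.
Line E: stainless steel → 10.02; tubes → 10.02.02; cold-drawn → 10.02.02.01. Scheduled 18%. Eswyn agreement on 10.01: 10.02.02.01 not covered. → 18%.
Sum: 8% + 9% + 7% + 52% + 18% = 94%.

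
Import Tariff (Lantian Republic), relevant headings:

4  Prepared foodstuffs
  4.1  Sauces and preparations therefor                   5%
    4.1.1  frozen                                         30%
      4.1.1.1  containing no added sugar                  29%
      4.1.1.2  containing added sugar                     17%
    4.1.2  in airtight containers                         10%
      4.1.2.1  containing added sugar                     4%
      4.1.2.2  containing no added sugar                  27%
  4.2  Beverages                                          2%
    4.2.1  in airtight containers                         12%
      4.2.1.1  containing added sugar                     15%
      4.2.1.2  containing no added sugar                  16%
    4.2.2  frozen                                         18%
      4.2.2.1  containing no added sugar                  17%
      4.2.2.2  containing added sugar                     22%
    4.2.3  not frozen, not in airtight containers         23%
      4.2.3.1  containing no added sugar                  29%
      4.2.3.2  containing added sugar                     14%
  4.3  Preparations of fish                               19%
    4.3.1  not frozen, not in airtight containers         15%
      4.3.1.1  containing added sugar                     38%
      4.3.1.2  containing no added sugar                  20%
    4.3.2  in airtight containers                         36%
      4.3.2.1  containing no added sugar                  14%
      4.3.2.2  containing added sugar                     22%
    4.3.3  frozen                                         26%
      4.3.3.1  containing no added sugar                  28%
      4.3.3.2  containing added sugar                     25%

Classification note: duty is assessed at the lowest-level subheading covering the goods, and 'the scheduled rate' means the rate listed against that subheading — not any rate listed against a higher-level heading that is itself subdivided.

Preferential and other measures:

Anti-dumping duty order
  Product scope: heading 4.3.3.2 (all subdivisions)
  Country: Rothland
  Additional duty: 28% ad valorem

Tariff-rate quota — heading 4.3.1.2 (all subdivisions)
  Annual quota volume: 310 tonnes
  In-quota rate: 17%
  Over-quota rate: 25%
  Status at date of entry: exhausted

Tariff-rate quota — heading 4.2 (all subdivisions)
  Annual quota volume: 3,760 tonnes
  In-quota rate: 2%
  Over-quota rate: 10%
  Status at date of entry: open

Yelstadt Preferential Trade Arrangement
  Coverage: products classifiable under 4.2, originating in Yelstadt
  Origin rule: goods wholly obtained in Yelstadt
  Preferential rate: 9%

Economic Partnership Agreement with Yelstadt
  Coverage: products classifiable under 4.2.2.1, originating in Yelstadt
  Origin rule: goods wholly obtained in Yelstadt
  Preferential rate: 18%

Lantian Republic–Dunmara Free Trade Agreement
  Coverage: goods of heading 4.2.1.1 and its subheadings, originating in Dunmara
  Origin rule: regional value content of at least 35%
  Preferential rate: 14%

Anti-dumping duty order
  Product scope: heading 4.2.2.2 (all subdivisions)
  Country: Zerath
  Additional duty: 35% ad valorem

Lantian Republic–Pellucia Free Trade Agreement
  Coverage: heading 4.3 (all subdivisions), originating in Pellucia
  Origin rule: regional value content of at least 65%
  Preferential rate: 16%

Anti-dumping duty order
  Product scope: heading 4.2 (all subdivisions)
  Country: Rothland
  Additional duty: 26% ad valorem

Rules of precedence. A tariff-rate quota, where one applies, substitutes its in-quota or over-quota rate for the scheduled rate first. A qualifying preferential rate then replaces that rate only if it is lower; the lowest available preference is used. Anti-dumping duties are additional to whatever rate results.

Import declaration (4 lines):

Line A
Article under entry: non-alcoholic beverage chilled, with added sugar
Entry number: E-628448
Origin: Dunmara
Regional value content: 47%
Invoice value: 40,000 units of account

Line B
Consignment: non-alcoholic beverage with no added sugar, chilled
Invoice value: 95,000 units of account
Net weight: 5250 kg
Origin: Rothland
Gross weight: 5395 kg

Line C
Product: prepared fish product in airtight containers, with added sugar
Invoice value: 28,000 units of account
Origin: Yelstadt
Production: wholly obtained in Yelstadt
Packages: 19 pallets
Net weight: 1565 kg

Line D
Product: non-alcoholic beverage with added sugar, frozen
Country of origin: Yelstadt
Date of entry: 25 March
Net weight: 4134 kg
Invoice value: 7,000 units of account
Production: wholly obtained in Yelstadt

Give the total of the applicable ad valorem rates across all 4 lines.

54%

Line A: non-alcoholic beverage → 4.2; chilled → 4.2.3; with added sugar → 4.2.3.2. Scheduled 14%. quota on 4.2 open → in-quota 2%; Dunmara agreement on 4.2.1.1: 4.2.3.2 not covered. → 2%.
Line B: non-alcoholic beverage → 4.2; chilled → 4.2.3; with no added sugar → 4.2.3.1. Scheduled 29%. quota on 4.2 open → in-quota 2%; anti-dumping (Rothland, 4.2): +26%; total 2% + 26% = 28%. → 28%.
Line C: prepared fish product → 4.3; in airtight containers → 4.3.2; with added sugar → 4.3.2.2. Scheduled 22%. Yelstadt agreement on 4.2: 4.3.2.2 not covered; Yelstadt agreement on 4.2.2.1: 4.3.2.2 not covered. → 22%.
Line D: non-alcoholic beverage → 4.2; frozen → 4.2.2; with added sugar → 4.2.2.2. Scheduled 22%. quota on 4.2 open → in-quota 2%; Yelstadt agreement on 4.2: wholly obtained → 9% available; Yelstadt agreement on 4.2.2.1: 4.2.2.2 not covered; preference 9% not lower than 2% → no reduction. → 2%.
Sum: 2% + 28% + 22% + 2% = 54%.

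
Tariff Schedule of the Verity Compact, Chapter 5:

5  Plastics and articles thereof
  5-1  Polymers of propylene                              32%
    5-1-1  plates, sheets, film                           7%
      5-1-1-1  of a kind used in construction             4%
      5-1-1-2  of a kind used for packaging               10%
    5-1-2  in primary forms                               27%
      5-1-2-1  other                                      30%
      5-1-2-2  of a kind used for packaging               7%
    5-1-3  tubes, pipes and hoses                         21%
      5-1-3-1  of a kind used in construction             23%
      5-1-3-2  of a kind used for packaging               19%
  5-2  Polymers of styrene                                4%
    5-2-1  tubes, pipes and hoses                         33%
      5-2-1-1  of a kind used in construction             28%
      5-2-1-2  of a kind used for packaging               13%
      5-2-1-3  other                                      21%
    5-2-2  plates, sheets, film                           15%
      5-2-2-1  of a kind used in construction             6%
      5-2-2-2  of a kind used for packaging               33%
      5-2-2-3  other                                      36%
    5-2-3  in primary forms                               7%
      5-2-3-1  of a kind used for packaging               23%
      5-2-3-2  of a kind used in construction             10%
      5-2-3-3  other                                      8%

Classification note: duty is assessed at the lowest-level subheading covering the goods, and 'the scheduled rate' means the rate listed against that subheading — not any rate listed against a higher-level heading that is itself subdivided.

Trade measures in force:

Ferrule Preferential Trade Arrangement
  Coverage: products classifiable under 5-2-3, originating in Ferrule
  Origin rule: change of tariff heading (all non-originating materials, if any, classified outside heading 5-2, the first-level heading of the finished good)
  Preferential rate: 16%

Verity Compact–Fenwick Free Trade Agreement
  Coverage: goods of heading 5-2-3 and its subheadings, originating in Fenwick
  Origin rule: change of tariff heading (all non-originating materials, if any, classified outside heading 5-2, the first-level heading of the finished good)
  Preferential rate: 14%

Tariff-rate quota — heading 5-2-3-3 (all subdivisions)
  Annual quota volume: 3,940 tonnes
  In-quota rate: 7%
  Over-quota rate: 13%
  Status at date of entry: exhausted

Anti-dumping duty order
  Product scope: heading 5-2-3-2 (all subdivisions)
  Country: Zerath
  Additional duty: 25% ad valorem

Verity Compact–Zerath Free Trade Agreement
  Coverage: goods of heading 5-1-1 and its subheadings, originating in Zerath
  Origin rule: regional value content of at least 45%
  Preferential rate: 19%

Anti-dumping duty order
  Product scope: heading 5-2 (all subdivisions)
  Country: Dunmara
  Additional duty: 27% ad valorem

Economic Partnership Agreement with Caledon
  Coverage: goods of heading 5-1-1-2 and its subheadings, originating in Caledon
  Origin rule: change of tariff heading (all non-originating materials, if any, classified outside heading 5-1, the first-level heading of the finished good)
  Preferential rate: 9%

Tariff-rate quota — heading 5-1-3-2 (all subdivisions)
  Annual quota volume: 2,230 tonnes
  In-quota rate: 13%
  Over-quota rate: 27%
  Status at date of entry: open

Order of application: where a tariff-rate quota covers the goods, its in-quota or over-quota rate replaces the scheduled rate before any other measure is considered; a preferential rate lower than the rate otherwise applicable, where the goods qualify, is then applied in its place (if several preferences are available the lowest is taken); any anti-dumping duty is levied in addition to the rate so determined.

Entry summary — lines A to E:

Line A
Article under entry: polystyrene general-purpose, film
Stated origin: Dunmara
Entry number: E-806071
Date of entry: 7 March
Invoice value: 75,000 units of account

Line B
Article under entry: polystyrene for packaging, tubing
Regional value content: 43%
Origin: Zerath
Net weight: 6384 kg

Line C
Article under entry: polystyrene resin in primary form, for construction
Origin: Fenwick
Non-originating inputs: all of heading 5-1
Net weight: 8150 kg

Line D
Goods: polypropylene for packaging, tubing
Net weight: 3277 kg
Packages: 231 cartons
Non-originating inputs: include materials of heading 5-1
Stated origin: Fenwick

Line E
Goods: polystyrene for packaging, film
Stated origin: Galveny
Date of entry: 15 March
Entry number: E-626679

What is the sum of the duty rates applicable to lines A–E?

Line A: polystyrene → 5-2; film → 5-2-2; general-purpose → 5-2-2-3. Scheduled 36%. anti-dumping (Dunmara, 5-2): +27%; total 36% + 27% = 63%. → 63%.
Line B: polystyrene → 5-2; tubing → 5-2-1; for packaging → 5-2-1-2. Scheduled 13%. Zerath agreement on 5-1-1: 5-2-1-2 not covered. → 13%.
Line C: polystyrene → 5-2; resin in primary form → 5-2-3; for construction → 5-2-3-2. Scheduled 10%. Fenwick agreement on 5-2-3: CTH met → 14% available; preference 14% not lower than 10% → no reduction. → 10%.
Line D: polypropylene → 5-1; tubing → 5-1-3; for packaging → 5-1-3-2. Scheduled 19%. quota on 5-1-3-2 open → in-quota 13%; Fenwick agreement on 5-2-3: 5-1-3-2 not covered. → 13%.
Line E: polystyrene → 5-2; film → 5-2-2; for packaging → 5-2-2-2. Scheduled 33%. No special measure applies. → 33%.
Sum: 63% + 13% + 10% + 13% + 33% = 132%.

132%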